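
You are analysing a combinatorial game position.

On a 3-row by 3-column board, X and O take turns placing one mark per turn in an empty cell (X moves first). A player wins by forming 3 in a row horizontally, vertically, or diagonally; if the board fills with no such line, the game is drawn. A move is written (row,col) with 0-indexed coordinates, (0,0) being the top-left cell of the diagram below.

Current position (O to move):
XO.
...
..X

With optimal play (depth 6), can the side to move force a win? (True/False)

p1 O@[XO./.../..X]: (0,2)[XOO/.../..X]-1 (1,0)[XO./O../..X]-1 (1,1)[XO./.O./..X]+0* (1,2)[XO./..O/..X]-1 (2,0)[XO./.../O.X]-1 (2,1)[XO./.../.OX]-1
p2 X@[XO./.O./..X]: (0,2)[XOX/.O./..X]-1 (1,0)[XO./XO./..X]-1 (1,2)[XO./.OX/..X]-1 (2,0)[XO./.O./X.X]-1 (2,1)[XO./.O./.XX]+0*
p3 O@[XO./.O./.XX]: (0,2)[XOO/.O./.XX]-1 (1,0)[XO./OO./.XX]-1 (1,2)[XO./.OO/.XX]-1 (2,0)[XO./.O./OXX]+0*
p4 X@[XO./.O./OXX]: (0,2)[XOX/.O./OXX]+0* (1,0)[XO./XO./OXX]-1 (1,2)[XO./.OX/OXX]-1
p5 O@[XOX/.O./OXX]: (1,0)[XOX/OO./OXX]-1 (1,2)[XOX/.OO/OXX]+0*
p6 X@[XOX/.OO/OXX]: (1,0)[XOX/XOO/OXX]+0*
p7 O@[XOX/XOO/OXX] terminal +0; root [XO./.../..X] d6

O winning at [XO./.../..X]: False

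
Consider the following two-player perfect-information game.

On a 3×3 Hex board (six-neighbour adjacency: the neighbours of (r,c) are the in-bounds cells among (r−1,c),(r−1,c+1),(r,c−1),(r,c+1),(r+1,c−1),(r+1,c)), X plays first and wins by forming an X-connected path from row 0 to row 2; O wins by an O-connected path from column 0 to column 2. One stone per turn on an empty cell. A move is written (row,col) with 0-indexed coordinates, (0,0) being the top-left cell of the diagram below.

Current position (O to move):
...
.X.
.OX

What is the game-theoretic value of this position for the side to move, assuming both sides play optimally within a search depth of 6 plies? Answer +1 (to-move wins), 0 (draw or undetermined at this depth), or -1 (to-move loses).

value(.../.X./.OX, O) = -1

[.../.X./.OX] O move#1: (0,0):-1/O../.X./.OX*, (0,1):-1/.O./.X./.OX, (0,2):-1/..O/.X./.OX, (1,0):-1/.../OX./.OX, (1,2):-1/.../.XO/.OX, (2,0):-1/.../.X./OOX
[O../.X./.OX] X move#2: (0,1):+1/OX./.X./.OX*, (0,2):+1/O.X/.X./.OX, (1,0):+1/O../XX./.OX, (1,2):+1/O../.XX/.OX, (2,0):+1/O../.X./XOX
[OX./.X./.OX] O move#3: (0,2):-1/OXO/.X./.OX*, (1,0):-1/OX./OX./.OX, (1,2):-1/OX./.XO/.OX, (2,0):-1/OX./.X./OOX
[OXO/.X./.OX] X move#4: (1,0):+1/OXO/XX./.OX*, (1,2):+1/OXO/.XX/.OX, (2,0):+1/OXO/.X./XOX
[OXO/XX./.OX] O move#5: (1,2):-1/OXO/XXO/.OX*, (2,0):-1/OXO/XX./OOX
[OXO/XXO/.OX] X move#6: (2,0):+1/OXO/XXO/XOX*
[OXO/XXO/XOX] end (terminal -1, O#7); searched .../.X./.OX to 6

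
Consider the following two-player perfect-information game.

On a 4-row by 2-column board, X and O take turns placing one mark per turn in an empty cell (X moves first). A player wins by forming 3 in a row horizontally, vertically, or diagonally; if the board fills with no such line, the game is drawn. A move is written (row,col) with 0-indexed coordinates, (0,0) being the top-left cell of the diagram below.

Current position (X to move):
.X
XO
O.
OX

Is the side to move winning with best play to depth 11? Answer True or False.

X winning at [.X/XO/O./OX]: False

ply 1, X at .X/XO/O./OX | (0,0)=+0→XX/XO/O./OX*; (2,1)=+0→.X/XO/OX/OX
ply 2, O at XX/XO/O./OX | (2,1)=+0→XX/XO/OO/OX*
ply 3: XX/XO/OO/OX is terminal +0 (X); from .X/XO/O./OX depth 11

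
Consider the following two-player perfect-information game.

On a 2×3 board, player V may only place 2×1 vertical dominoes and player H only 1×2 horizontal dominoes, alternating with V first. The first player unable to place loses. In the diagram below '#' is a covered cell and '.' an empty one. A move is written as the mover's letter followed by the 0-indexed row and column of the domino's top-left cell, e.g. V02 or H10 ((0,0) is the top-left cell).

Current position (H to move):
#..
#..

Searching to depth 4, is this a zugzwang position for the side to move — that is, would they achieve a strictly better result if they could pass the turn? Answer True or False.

zugzwang(#../#.., H) = False

p1 H@[#../#..]: H01[###/#..]+1* H11[#../###]+1
p2 V@[###/#..] terminal -1; root [#../#..] d4
suppose H passes — search the same position with V to move:
pass> p1 V@[#../#..]: V01[##./##.]+1* V02[#.#/#.#]+1
pass> p2 H@[##./##.] terminal -1; root [#../#..] d4
for H: play +1, pass -1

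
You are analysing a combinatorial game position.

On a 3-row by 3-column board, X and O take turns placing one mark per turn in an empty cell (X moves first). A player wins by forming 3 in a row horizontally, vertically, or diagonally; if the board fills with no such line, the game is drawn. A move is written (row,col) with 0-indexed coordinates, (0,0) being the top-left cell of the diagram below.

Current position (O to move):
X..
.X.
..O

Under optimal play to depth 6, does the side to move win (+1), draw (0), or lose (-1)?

value(X../.X./..O, O) = 0

[X../.X./..O] O move#1: (0,1):-1/XO./.X./..O, (0,2):+0/X.O/.X./..O*, (1,0):-1/X../OX./..O, (1,2):-1/X../.XO/..O, (2,0):+0/X../.X./O.O, (2,1):-1/X../.X./.OO
[X.O/.X./..O] X move#2: (0,1):-1/XXO/.X./..O, (1,0):-1/X.O/XX./..O, (1,2):+0/X.O/.XX/..O*, (2,0):-1/X.O/.X./X.O, (2,1):-1/X.O/.X./.XO
[X.O/.XX/..O] O move#3: (0,1):-1/XOO/.XX/..O, (1,0):+0/X.O/OXX/..O*, (2,0):-1/X.O/.XX/O.O, (2,1):-1/X.O/.XX/.OO
[X.O/OXX/..O] X move#4: (0,1):+0/XXO/OXX/..O*, (2,0):+0/X.O/OXX/X.O, (2,1):+0/X.O/OXX/.XO
[XXO/OXX/..O] O move#5: (2,0):-1/XXO/OXX/O.O, (2,1):+0/XXO/OXX/.OO*
[XXO/OXX/.OO] X move#6: (2,0):+0/XXO/OXX/XOO*
[XXO/OXX/XOO] end (terminal +0, O#7); searched X../.X./..O to 6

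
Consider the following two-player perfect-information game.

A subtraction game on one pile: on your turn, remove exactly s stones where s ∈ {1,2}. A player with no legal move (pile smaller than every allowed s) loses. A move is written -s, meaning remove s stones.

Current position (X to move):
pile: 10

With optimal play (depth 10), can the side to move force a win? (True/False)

X winning at [10]: True

p1 X@[10]: -1[9]+1* -2[8]-1
p2 O@[9]: -1[8]-1* -2[7]-1
p3 X@[8]: -1[7]-1 -2[6]+1*
p4 O@[6]: -1[5]-1* -2[4]-1
p5 X@[5]: -1[4]-1 -2[3]+1*
p6 O@[3]: -1[2]-1* -2[1]-1
p7 X@[2]: -1[1]-1 -2[0]+1*
p8 O@[0] terminal -1; root [10] d10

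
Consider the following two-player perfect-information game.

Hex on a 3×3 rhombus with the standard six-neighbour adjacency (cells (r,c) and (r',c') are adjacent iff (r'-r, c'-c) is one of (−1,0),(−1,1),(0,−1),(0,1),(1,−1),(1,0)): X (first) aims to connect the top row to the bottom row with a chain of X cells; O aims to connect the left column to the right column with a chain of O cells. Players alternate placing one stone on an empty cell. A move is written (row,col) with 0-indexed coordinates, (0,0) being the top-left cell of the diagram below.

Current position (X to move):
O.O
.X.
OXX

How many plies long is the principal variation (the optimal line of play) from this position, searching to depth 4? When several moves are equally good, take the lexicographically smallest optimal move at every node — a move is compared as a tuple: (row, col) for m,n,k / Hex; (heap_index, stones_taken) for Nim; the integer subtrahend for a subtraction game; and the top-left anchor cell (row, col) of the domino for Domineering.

ply 1, X at O.O/.X./OXX | (0,1)=+1→OXO/.X./OXX*; (1,0)=-1→O.O/XX./OXX; (1,2)=-1→O.O/.XX/OXX
ply 2: OXO/.X./OXX is terminal -1 (O); from O.O/.X./OXX depth 4

PV length from [O.O/.X./OXX]: 1 ply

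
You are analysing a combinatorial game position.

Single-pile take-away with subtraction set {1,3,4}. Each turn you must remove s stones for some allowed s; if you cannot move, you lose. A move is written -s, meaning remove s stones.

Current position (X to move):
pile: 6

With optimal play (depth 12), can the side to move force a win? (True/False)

X winning at [6]: True

ply 1, X at 6 | -1=-1→5; -3=-1→3; -4=+1→2*
ply 2, O at 2 | -1=-1→1*
ply 3, X at 1 | -1=+1→0*
ply 4: 0 is terminal -1 (O); from 6 depth 12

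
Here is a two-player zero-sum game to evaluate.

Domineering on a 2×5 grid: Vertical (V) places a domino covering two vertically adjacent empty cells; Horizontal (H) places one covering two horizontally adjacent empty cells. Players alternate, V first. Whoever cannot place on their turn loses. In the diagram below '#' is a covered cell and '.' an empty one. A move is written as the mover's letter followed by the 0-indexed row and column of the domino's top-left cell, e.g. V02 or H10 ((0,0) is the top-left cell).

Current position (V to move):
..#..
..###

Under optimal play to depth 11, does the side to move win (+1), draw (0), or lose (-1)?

value(..#../..###, V) = +1

p1 V@[..#../..###]: V00[#.#../#.###]+1* V01[.##../.####]+1
p2 H@[#.#../#.###]: H03[#.###/#.###]-1*
p3 V@[#.###/#.###]: V01[#####/#####]+1*
p4 H@[#####/#####] terminal -1; root [..#../..###] d11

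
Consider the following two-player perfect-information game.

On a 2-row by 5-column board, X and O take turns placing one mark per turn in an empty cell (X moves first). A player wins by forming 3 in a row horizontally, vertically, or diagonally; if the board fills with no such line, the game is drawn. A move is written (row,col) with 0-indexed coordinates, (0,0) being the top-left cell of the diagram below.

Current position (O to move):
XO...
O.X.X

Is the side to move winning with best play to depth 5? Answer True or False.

O winning at [XO.../O.X.X]: False

[XO.../O.X.X] O move#1: (0,2):-1/XOO../O.X.X, (0,3):-1/XO.O./O.X.X, (0,4):-1/XO..O/O.X.X, (1,1):-1/XO.../OOX.X, (1,3):+0/XO.../O.XOX*
[XO.../O.XOX] X move#2: (0,2):+0/XOX../O.XOX*, (0,3):+0/XO.X./O.XOX, (0,4):+0/XO..X/O.XOX, (1,1):+0/XO.../OXXOX
[XOX../O.XOX] O move#3: (0,3):+0/XOXO./O.XOX*, (0,4):+0/XOX.O/O.XOX, (1,1):+0/XOX../OOXOX
[XOXO./O.XOX] X move#4: (0,4):+0/XOXOX/O.XOX*, (1,1):+0/XOXO./OXXOX
[XOXOX/O.XOX] O move#5: (1,1):+0/XOXOX/OOXOX*
[XOXOX/OOXOX] end (terminal +0, X#6); searched XO.../O.X.X to 5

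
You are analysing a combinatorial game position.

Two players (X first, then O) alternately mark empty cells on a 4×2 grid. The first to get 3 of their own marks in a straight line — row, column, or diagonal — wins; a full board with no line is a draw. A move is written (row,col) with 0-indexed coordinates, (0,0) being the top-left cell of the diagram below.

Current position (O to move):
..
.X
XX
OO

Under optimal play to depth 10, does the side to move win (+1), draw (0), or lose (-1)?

value(../.X/XX/OO, O) = 0

ply 1, O at ../.X/XX/OO | (0,0)=-1→O./.X/XX/OO; (0,1)=+0→.O/.X/XX/OO*; (1,0)=-1→../OX/XX/OO
ply 2, X at .O/.X/XX/OO | (0,0)=+0→XO/.X/XX/OO*; (1,0)=+0→.O/XX/XX/OO
ply 3, O at XO/.X/XX/OO | (1,0)=+0→XO/OX/XX/OO*
ply 4: XO/OX/XX/OO is terminal +0 (X); from ../.X/XX/OO depth 10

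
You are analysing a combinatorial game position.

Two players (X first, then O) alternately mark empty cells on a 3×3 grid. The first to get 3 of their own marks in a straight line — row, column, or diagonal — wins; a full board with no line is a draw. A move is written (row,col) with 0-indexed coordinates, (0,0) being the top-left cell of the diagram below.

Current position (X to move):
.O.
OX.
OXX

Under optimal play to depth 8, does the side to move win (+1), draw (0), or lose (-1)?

value(.O./OX./OXX, X) = +1

[.O./OX./OXX] X move#1: (0,0):+1/XO./OX./OXX*, (0,2):-1/.OX/OX./OXX, (1,2):-1/.O./OXX/OXX
[XO./OX./OXX] end (terminal -1, O#2); searched .O./OX./OXX to 8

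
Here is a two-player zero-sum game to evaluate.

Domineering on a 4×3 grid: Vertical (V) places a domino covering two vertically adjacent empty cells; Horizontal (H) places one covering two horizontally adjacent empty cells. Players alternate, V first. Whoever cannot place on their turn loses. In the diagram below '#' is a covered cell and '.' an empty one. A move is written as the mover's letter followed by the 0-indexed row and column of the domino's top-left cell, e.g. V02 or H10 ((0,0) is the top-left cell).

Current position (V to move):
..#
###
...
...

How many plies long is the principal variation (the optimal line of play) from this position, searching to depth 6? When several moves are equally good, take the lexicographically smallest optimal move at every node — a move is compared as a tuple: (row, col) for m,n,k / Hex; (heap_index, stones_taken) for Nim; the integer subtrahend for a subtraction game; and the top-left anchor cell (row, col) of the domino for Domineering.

PV length from [..#/###/.../...]: 3 plies

p1 V@[..#/###/.../...]: V20[..#/###/#../#..]-1 V21[..#/###/.#./.#.]+1* V22[..#/###/..#/..#]-1
p2 H@[..#/###/.#./.#.]: H00[###/###/.#./.#.]-1*
p3 V@[###/###/.#./.#.]: V20[###/###/##./##.]+1* V22[###/###/.##/.##]+1
p4 H@[###/###/##./##.] terminal -1; root [..#/###/.../...] d6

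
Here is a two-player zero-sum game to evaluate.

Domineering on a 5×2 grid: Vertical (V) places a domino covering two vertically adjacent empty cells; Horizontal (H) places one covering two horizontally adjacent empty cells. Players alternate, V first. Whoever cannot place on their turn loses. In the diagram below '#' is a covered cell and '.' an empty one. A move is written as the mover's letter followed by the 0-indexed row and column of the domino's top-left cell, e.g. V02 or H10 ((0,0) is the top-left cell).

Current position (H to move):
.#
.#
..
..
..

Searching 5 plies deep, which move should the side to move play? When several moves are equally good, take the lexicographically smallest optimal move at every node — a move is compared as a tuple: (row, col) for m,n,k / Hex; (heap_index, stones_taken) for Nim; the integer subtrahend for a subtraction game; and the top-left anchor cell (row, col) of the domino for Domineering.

H's best at [.#/.#/../../..]: H30

ply 1, H at .#/.#/../../.. | H20=-1→.#/.#/##/../..; H30=+1→.#/.#/../##/..*; H40=-1→.#/.#/../../##
ply 2, V at .#/.#/../##/.. | V00=-1→##/##/../##/..*; V10=-1→.#/##/#./##/..
ply 3, H at ##/##/../##/.. | H20=+1→##/##/##/##/..*; H40=+1→##/##/../##/##
ply 4: ##/##/##/##/.. is terminal -1 (V); from .#/.#/../../.. depth 5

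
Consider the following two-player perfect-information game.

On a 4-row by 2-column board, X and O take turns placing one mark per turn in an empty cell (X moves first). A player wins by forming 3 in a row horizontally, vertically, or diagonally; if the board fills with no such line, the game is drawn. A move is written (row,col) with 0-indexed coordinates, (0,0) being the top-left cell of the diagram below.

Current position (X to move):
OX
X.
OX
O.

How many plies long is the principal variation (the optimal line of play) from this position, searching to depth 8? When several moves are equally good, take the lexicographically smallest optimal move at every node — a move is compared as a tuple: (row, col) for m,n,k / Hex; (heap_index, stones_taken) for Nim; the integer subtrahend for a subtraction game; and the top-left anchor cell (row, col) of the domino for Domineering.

PV length from [OX/X./OX/O.]: 1 ply

[OX/X./OX/O.] X move#1: (1,1):+1/OX/XX/OX/O.*, (3,1):+0/OX/X./OX/OX
[OX/XX/OX/O.] end (terminal -1, O#2); searched OX/X./OX/O. to 8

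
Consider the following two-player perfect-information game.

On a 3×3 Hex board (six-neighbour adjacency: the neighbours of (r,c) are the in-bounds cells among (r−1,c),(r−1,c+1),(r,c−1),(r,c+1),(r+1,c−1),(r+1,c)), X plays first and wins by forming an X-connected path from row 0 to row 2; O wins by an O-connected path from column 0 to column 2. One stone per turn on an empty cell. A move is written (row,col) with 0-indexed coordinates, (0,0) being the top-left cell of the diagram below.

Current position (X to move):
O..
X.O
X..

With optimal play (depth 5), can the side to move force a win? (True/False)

X winning at [O../X.O/X..]: True

[O../X.O/X..] X move#1: (0,1):+1/OX./X.O/X..*, (0,2):+1/O.X/X.O/X.., (1,1):+1/O../XXO/X.., (2,1):-1/O../X.O/XX., (2,2):-1/O../X.O/X.X
[OX./X.O/X..] end (terminal -1, O#2); searched O../X.O/X.. to 5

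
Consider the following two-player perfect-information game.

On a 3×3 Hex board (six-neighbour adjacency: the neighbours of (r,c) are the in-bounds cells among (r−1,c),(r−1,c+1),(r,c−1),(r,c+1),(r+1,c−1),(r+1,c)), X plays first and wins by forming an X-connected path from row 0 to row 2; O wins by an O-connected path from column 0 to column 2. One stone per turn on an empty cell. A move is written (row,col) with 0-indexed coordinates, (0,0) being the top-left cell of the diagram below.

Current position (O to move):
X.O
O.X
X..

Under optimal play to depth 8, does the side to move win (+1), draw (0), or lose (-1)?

value(X.O/O.X/X.., O) = +1

p1 O@[X.O/O.X/X..]: (0,1)[XOO/O.X/X..]+1* (1,1)[X.O/OOX/X..]+1 (2,1)[X.O/O.X/XO.]+1 (2,2)[X.O/O.X/X.O]+1
p2 X@[XOO/O.X/X..] terminal -1; root [X.O/O.X/X..] d8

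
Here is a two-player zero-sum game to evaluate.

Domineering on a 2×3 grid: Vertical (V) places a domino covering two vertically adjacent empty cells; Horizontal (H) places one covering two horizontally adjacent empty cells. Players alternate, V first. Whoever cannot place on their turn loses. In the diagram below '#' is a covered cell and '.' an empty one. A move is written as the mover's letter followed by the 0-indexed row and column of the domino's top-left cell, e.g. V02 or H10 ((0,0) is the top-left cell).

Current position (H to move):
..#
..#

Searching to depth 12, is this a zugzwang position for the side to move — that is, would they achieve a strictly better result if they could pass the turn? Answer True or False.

zugzwang(..#/..#, H) = False

[..#/..#] H move#1: H00:+1/###/..#*, H10:+1/..#/###
[###/..#] end (terminal -1, V#2); searched ..#/..# to 12
pass branch (V moves first from the same position):
  | [..#/..#] V move#1: V00:+1/#.#/#.#*, V01:+1/.##/.##
  | [#.#/#.#] end (terminal -1, H#2); searched ..#/..# to 12
H moving scores +1; H passing scores -1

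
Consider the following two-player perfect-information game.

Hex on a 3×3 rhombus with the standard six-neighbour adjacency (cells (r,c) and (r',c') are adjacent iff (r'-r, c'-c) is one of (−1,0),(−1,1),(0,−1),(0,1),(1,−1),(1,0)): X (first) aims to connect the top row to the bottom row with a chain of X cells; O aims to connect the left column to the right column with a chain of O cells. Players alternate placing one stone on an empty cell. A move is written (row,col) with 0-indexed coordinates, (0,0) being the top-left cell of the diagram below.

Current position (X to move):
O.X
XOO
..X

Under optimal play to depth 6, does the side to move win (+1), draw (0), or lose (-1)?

value(O.X/XOO/..X, X) = -1

p1 X@[O.X/XOO/..X]: (0,1)[OXX/XOO/..X]-1* (2,0)[O.X/XOO/X.X]-1 (2,1)[O.X/XOO/.XX]-1
p2 O@[OXX/XOO/..X]: (2,0)[OXX/XOO/O.X]+1* (2,1)[OXX/XOO/.OX]-1
p3 X@[OXX/XOO/O.X] terminal -1; root [O.X/XOO/..X] d6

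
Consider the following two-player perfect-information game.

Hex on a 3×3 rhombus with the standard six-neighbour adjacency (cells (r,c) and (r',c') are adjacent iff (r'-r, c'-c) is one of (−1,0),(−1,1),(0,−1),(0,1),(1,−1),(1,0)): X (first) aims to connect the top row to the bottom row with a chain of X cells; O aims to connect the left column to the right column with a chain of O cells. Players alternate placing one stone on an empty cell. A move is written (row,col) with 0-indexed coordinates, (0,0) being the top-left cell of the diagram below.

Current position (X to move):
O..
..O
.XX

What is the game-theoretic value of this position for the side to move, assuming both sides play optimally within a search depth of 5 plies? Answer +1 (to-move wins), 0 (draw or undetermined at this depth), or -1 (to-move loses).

value(O../..O/.XX, X) = +1

ply 1, X at O../..O/.XX | (0,1)=-1→OX./..O/.XX; (0,2)=-1→O.X/..O/.XX; (1,0)=-1→O../X.O/.XX; (1,1)=+1→O../.XO/.XX*; (2,0)=-1→O../..O/XXX
ply 2, O at O../.XO/.XX | (0,1)=-1→OO./.XO/.XX*; (0,2)=-1→O.O/.XO/.XX; (1,0)=-1→O../OXO/.XX; (2,0)=-1→O../.XO/OXX
ply 3, X at OO./.XO/.XX | (0,2)=+1→OOX/.XO/.XX*; (1,0)=-1→OO./XXO/.XX; (2,0)=-1→OO./.XO/XXX
ply 4: OOX/.XO/.XX is terminal -1 (O); from O../..O/.XX depth 5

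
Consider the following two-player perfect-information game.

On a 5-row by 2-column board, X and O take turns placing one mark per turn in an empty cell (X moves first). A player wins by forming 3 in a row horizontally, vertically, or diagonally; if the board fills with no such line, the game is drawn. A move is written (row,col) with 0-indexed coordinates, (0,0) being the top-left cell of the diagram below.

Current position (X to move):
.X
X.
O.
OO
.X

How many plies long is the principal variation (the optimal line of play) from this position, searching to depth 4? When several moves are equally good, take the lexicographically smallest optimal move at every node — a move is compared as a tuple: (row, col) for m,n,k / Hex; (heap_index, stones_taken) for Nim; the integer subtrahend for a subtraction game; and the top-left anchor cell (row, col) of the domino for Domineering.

p1 X@[.X/X./O./OO/.X]: (0,0)[XX/X./O./OO/.X]-1 (1,1)[.X/XX/O./OO/.X]-1 (2,1)[.X/X./OX/OO/.X]-1 (4,0)[.X/X./O./OO/XX]+0*
p2 O@[.X/X./O./OO/XX]: (0,0)[OX/X./O./OO/XX]+0* (1,1)[.X/XO/O./OO/XX]+0 (2,1)[.X/X./OO/OO/XX]+0
p3 X@[OX/X./O./OO/XX]: (1,1)[OX/XX/O./OO/XX]+0* (2,1)[OX/X./OX/OO/XX]+0
p4 O@[OX/XX/O./OO/XX]: (2,1)[OX/XX/OO/OO/XX]+0*
p5 X@[OX/XX/OO/OO/XX] terminal +0; root [.X/X./O./OO/.X] d4

PV length from [.X/X./O./OO/.X]: 4 plies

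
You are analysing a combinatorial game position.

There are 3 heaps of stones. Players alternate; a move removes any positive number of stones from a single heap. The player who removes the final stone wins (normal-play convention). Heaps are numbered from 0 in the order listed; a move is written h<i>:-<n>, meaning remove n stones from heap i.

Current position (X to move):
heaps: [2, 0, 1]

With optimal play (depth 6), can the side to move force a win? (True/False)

X winning at [(2,0,1)]: True

[(2,0,1)] X move#1: h0:-1:+1/(1,0,1)*, h0:-2:-1/(0,0,1), h2:-1:-1/(2,0,0)
[(1,0,1)] O move#2: h0:-1:-1/(0,0,1)*, h2:-1:-1/(1,0,0)
[(0,0,1)] X move#3: h2:-1:+1/(0,0,0)*
[(0,0,0)] end (terminal -1, O#4); searched (2,0,1) to 6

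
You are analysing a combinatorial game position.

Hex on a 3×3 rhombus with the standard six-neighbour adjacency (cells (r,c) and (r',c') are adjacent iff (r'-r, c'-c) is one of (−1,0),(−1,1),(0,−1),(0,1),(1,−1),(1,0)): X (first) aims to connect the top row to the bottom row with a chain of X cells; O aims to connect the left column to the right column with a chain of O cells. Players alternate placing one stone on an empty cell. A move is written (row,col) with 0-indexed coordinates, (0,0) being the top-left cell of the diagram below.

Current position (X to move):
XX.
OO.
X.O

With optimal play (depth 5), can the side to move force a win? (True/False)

[XX./OO./X.O] X move#1: (0,2):-1/XXX/OO./X.O*, (1,2):-1/XX./OOX/X.O, (2,1):-1/XX./OO./XXO
[XXX/OO./X.O] O move#2: (1,2):+1/XXX/OOO/X.O*, (2,1):+1/XXX/OO./XOO
[XXX/OOO/X.O] end (terminal -1, X#3); searched XX./OO./X.O to 5

X winning at [XX./OO./X.O]: False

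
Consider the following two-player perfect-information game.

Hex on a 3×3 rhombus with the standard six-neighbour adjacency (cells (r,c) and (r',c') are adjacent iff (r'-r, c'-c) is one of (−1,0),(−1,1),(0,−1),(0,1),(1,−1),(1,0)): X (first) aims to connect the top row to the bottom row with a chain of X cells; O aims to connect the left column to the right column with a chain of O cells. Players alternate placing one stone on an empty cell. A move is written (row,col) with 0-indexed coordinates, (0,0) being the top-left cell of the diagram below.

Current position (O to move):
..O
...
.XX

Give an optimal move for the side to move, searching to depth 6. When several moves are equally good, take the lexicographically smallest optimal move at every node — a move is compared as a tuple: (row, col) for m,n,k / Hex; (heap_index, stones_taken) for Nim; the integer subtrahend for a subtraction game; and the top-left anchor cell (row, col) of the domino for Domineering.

O's best at [..O/.../.XX]: (0,0)

[..O/.../.XX] O move#1: (0,0):+1/O.O/.../.XX*, (0,1):+1/.OO/.../.XX, (1,0):+1/..O/O../.XX, (1,1):+1/..O/.O./.XX, (1,2):-1/..O/..O/.XX, (2,0):+1/..O/.../OXX
[O.O/.../.XX] X move#2: (0,1):-1/OXO/.../.XX*, (1,0):-1/O.O/X../.XX, (1,1):-1/O.O/.X./.XX, (1,2):-1/O.O/..X/.XX, (2,0):-1/O.O/.../XXX
[OXO/.../.XX] O move#3: (1,0):-1/OXO/O../.XX, (1,1):+1/OXO/.O./.XX*, (1,2):-1/OXO/..O/.XX, (2,0):-1/OXO/.../OXX
[OXO/.O./.XX] X move#4: (1,0):-1/OXO/XO./.XX*, (1,2):-1/OXO/.OX/.XX, (2,0):-1/OXO/.O./XXX
[OXO/XO./.XX] O move#5: (1,2):-1/OXO/XOO/.XX, (2,0):+1/OXO/XO./OXX*
[OXO/XO./OXX] end (terminal -1, X#6); searched ..O/.../.XX to 6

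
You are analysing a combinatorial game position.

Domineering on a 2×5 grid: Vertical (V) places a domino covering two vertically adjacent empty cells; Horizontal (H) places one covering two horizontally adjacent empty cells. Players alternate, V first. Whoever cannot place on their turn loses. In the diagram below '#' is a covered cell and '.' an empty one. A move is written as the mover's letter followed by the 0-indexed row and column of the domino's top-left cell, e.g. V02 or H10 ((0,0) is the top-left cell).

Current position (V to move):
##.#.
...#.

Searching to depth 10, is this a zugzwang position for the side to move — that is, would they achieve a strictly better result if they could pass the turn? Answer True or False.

zugzwang(##.#./...#., V) = False

ply 1, V at ##.#./...#. | V02=+1→####./..##.*; V04=-1→##.##/...##
ply 2, H at ####./..##. | H10=-1→####./####.*
ply 3, V at ####./####. | V04=+1→#####/#####*
ply 4: #####/##### is terminal -1 (H); from ##.#./...#. depth 10
suppose V passes — search the same position with H to move:
pass> ply 1, H at ##.#./...#. | H10=-1→##.#./##.#.*; H11=-1→##.#./.###.
pass> ply 2, V at ##.#./##.#. | V02=+1→####./####.*; V04=+1→##.##/##.##
pass> ply 3: ####./####. is terminal -1 (H); from ##.#./...#. depth 10
for V: play +1, pass +1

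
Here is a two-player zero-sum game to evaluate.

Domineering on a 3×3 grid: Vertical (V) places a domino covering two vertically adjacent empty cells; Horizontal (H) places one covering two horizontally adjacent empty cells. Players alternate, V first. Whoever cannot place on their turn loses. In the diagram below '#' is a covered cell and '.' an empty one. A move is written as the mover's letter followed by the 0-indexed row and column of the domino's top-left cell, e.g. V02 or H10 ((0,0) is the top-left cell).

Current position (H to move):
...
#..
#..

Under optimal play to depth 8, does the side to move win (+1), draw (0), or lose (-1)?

[.../#../#..] H move#1: H00:-1/##./#../#.., H01:-1/.##/#../#.., H11:+1/.../###/#..*, H21:-1/.../#../###
[.../###/#..] end (terminal -1, V#2); searched .../#../#.. to 8

value(.../#../#.., H) = +1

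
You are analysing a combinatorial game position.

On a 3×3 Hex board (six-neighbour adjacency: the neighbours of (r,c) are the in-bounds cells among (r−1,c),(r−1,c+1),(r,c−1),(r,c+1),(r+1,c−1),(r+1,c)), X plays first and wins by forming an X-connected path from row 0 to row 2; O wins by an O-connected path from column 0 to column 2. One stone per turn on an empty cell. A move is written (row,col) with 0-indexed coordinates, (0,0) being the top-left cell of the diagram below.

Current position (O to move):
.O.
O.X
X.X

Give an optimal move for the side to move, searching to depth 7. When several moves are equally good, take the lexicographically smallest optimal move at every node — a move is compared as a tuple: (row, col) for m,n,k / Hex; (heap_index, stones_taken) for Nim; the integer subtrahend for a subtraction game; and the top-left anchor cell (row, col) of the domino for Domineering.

O's best at [.O./O.X/X.X]: (0,2)

p1 O@[.O./O.X/X.X]: (0,0)[OO./O.X/X.X]-1 (0,2)[.OO/O.X/X.X]+1* (1,1)[.O./OOX/X.X]-1 (2,1)[.O./O.X/XOX]-1
p2 X@[.OO/O.X/X.X] terminal -1; root [.O./O.X/X.X] d7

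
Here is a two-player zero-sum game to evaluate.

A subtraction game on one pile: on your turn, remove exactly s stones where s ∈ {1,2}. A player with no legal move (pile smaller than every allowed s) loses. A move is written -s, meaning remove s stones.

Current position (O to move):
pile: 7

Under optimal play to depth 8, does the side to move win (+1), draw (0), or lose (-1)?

ply 1, O at 7 | -1=+1→6*; -2=-1→5
ply 2, X at 6 | -1=-1→5*; -2=-1→4
ply 3, O at 5 | -1=-1→4; -2=+1→3*
ply 4, X at 3 | -1=-1→2*; -2=-1→1
ply 5, O at 2 | -1=-1→1; -2=+1→0*
ply 6: 0 is terminal -1 (X); from 7 depth 8

value(7, O) = +1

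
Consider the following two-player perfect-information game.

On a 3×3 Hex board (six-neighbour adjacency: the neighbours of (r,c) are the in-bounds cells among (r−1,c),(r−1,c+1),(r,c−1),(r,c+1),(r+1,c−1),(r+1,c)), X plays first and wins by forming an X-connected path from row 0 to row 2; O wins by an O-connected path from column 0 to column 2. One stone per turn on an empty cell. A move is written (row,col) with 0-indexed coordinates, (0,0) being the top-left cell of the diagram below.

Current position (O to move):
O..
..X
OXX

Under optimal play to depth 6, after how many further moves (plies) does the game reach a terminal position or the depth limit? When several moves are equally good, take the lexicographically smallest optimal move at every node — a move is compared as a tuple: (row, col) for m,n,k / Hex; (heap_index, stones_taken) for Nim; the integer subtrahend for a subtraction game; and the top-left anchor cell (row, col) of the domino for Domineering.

PV length from [O../..X/OXX]: 3 plies

p1 O@[O../..X/OXX]: (0,1)[OO./..X/OXX]-1 (0,2)[O.O/..X/OXX]+1* (1,0)[O../O.X/OXX]-1 (1,1)[O../.OX/OXX]-1
p2 X@[O.O/..X/OXX]: (0,1)[OXO/..X/OXX]-1* (1,0)[O.O/X.X/OXX]-1 (1,1)[O.O/.XX/OXX]-1
p3 O@[OXO/..X/OXX]: (1,0)[OXO/O.X/OXX]-1 (1,1)[OXO/.OX/OXX]+1*
p4 X@[OXO/.OX/OXX] terminal -1; root [O../..X/OXX] d6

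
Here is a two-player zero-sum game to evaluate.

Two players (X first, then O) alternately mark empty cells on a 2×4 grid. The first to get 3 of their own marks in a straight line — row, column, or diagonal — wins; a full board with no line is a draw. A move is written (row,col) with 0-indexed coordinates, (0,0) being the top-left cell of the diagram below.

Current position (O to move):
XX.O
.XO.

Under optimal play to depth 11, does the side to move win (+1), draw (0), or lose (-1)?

ply 1, O at XX.O/.XO. | (0,2)=+0→XXOO/.XO.*; (1,0)=-1→XX.O/OXO.; (1,3)=-1→XX.O/.XOO
ply 2, X at XXOO/.XO. | (1,0)=+0→XXOO/XXO.*; (1,3)=+0→XXOO/.XOX
ply 3, O at XXOO/XXO. | (1,3)=+0→XXOO/XXOO*
ply 4: XXOO/XXOO is terminal +0 (X); from XX.O/.XO. depth 11

value(XX.O/.XO., O) = 0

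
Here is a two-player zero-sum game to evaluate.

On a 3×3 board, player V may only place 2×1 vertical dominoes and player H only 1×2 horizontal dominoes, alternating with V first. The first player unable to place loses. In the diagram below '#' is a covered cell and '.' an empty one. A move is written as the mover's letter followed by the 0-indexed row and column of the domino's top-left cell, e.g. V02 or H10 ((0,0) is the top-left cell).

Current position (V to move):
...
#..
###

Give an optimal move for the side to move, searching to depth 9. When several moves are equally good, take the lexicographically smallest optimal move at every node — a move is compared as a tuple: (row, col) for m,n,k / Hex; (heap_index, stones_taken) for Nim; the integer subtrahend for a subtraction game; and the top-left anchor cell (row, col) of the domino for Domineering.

V's best at [.../#../###]: V01

p1 V@[.../#../###]: V01[.#./##./###]+1* V02[..#/#.#/###]-1
p2 H@[.#./##./###] terminal -1; root [.../#../###] d9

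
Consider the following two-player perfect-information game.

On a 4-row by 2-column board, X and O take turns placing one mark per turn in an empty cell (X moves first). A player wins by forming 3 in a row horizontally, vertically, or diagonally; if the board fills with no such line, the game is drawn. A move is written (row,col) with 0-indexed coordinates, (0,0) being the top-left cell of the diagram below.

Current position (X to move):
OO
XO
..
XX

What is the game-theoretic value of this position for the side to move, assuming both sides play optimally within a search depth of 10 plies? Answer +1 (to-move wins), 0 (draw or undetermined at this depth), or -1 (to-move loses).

ply 1, X at OO/XO/../XX | (2,0)=+1→OO/XO/X./XX*; (2,1)=+0→OO/XO/.X/XX
ply 2: OO/XO/X./XX is terminal -1 (O); from OO/XO/../XX depth 10

value(OO/XO/../XX, X) = +1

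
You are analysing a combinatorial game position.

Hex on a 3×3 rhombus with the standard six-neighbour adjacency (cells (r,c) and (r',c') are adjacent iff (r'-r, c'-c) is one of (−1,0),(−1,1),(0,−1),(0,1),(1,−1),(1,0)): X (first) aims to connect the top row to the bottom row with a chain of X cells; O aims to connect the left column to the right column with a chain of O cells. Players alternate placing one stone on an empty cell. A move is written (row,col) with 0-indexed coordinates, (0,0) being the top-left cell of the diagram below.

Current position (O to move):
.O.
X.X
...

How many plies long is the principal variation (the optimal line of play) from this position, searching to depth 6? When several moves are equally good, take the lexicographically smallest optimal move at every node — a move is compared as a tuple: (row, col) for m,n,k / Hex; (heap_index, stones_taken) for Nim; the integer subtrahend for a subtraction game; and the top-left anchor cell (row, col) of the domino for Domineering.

p1 O@[.O./X.X/...]: (0,0)[OO./X.X/...]-1* (0,2)[.OO/X.X/...]-1 (1,1)[.O./XOX/...]-1 (2,0)[.O./X.X/O..]-1 (2,1)[.O./X.X/.O.]-1 (2,2)[.O./X.X/..O]-1
p2 X@[OO./X.X/...]: (0,2)[OOX/X.X/...]+1* (1,1)[OO./XXX/...]-1 (2,0)[OO./X.X/X..]-1 (2,1)[OO./X.X/.X.]-1 (2,2)[OO./X.X/..X]-1
p3 O@[OOX/X.X/...]: (1,1)[OOX/XOX/...]-1* (2,0)[OOX/X.X/O..]-1 (2,1)[OOX/X.X/.O.]-1 (2,2)[OOX/X.X/..O]-1
p4 X@[OOX/XOX/...]: (2,0)[OOX/XOX/X..]+1* (2,1)[OOX/XOX/.X.]+1 (2,2)[OOX/XOX/..X]+1
p5 O@[OOX/XOX/X..]: (2,1)[OOX/XOX/XO.]-1* (2,2)[OOX/XOX/X.O]-1
p6 X@[OOX/XOX/XO.]: (2,2)[OOX/XOX/XOX]+1*
p7 O@[OOX/XOX/XOX] terminal -1; root [.O./X.X/...] d6

PV length from [.O./X.X/...]: 6 plies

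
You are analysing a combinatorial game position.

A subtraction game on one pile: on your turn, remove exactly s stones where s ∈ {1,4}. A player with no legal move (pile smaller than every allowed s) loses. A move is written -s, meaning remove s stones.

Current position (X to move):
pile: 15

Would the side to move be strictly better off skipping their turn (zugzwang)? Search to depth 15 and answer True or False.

zugzwang(15, X) = True

[15] X move#1: -1:-1/14*, -4:-1/11
[14] O move#2: -1:-1/13, -4:+1/10*
[10] X move#3: -1:-1/9*, -4:-1/6
[9] O move#4: -1:-1/8, -4:+1/5*
[5] X move#5: -1:-1/4*, -4:-1/1
[4] O move#6: -1:-1/3, -4:+1/0*
[0] end (terminal -1, X#7); searched 15 to 15
suppose X passes — search the same position with O to move:
pass> [15] O move#1: -1:-1/14*, -4:-1/11
pass> [14] X move#2: -1:-1/13, -4:+1/10*
pass> [10] O move#3: -1:-1/9*, -4:-1/6
pass> [9] X move#4: -1:-1/8, -4:+1/5*
pass> [5] O move#5: -1:-1/4*, -4:-1/1
pass> [4] X move#6: -1:-1/3, -4:+1/0*
pass> [0] end (terminal -1, O#7); searched 15 to 15
for X: play -1, pass +1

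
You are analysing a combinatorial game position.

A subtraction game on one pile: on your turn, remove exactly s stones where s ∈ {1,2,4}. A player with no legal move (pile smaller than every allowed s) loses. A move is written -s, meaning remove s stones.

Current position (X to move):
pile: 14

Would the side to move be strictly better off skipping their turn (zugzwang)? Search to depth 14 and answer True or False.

p1 X@[14]: -1[13]-1 -2[12]+1* -4[10]-1
p2 O@[12]: -1[11]-1* -2[10]-1 -4[8]-1
p3 X@[11]: -1[10]-1 -2[9]+1* -4[7]-1
p4 O@[9]: -1[8]-1* -2[7]-1 -4[5]-1
p5 X@[8]: -1[7]-1 -2[6]+1* -4[4]-1
p6 O@[6]: -1[5]-1* -2[4]-1 -4[2]-1
p7 X@[5]: -1[4]-1 -2[3]+1* -4[1]-1
p8 O@[3]: -1[2]-1* -2[1]-1
p9 X@[2]: -1[1]-1 -2[0]+1*
p10 O@[0] terminal -1; root [14] d14
if X skipped the turn, O would face:
~ p1 O@[14]: -1[13]-1 -2[12]+1* -4[10]-1
~ p2 X@[12]: -1[11]-1* -2[10]-1 -4[8]-1
~ p3 O@[11]: -1[10]-1 -2[9]+1* -4[7]-1
~ p4 X@[9]: -1[8]-1* -2[7]-1 -4[5]-1
~ p5 O@[8]: -1[7]-1 -2[6]+1* -4[4]-1
~ p6 X@[6]: -1[5]-1* -2[4]-1 -4[2]-1
~ p7 O@[5]: -1[4]-1 -2[3]+1* -4[1]-1
~ p8 X@[3]: -1[2]-1* -2[1]-1
~ p9 O@[2]: -1[1]-1 -2[0]+1*
~ p10 X@[0] terminal -1; root [14] d14
compare (X): move=+1 vs pass=-1

zugzwang(14, X) = False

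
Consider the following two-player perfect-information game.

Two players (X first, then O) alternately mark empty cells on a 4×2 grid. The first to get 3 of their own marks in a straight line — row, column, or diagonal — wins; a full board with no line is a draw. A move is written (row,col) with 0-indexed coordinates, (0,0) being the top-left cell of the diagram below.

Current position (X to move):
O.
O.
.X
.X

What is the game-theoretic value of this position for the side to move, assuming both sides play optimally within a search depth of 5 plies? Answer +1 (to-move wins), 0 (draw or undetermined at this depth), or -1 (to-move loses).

[O./O./.X/.X] X move#1: (0,1):-1/OX/O./.X/.X, (1,1):+1/O./OX/.X/.X*, (2,0):+0/O./O./XX/.X, (3,0):-1/O./O./.X/XX
[O./OX/.X/.X] end (terminal -1, O#2); searched O./O./.X/.X to 5

value(O./O./.X/.X, X) = +1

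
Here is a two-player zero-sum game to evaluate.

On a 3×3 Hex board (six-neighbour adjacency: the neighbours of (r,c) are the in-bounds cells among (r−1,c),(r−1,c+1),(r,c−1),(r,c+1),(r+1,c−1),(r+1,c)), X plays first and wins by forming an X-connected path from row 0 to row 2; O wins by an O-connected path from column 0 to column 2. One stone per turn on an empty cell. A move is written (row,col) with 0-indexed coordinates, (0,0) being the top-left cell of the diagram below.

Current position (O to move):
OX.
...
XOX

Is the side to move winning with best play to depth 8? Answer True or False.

O winning at [OX./.../XOX]: False

[OX./.../XOX] O move#1: (0,2):-1/OXO/.../XOX*, (1,0):-1/OX./O../XOX, (1,1):-1/OX./.O./XOX, (1,2):-1/OX./..O/XOX
[OXO/.../XOX] X move#2: (1,0):+1/OXO/X../XOX*, (1,1):+1/OXO/.X./XOX, (1,2):+1/OXO/..X/XOX
[OXO/X../XOX] end (terminal -1, O#3); searched OX./.../XOX to 8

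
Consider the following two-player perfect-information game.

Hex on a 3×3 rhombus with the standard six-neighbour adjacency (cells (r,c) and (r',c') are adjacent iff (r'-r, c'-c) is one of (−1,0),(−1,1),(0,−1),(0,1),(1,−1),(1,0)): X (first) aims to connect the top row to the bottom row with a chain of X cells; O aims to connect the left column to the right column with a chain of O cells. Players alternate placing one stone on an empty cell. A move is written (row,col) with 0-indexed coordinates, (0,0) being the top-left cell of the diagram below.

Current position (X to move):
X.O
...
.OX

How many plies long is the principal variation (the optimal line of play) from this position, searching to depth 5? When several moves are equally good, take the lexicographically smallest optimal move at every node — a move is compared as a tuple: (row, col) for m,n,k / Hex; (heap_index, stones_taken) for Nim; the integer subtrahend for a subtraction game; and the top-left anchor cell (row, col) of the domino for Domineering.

PV length from [X.O/.../.OX]: 5 plies

ply 1, X at X.O/.../.OX | (0,1)=-1→XXO/.../.OX; (1,0)=-1→X.O/X../.OX; (1,1)=+1→X.O/.X./.OX*; (1,2)=-1→X.O/..X/.OX; (2,0)=-1→X.O/.../XOX
ply 2, O at X.O/.X./.OX | (0,1)=-1→XOO/.X./.OX*; (1,0)=-1→X.O/OX./.OX; (1,2)=-1→X.O/.XO/.OX; (2,0)=-1→X.O/.X./OOX
ply 3, X at XOO/.X./.OX | (1,0)=+1→XOO/XX./.OX*; (1,2)=-1→XOO/.XX/.OX; (2,0)=-1→XOO/.X./XOX
ply 4, O at XOO/XX./.OX | (1,2)=-1→XOO/XXO/.OX*; (2,0)=-1→XOO/XX./OOX
ply 5, X at XOO/XXO/.OX | (2,0)=+1→XOO/XXO/XOX*
ply 6: XOO/XXO/XOX is terminal -1 (O); from X.O/.../.OX depth 5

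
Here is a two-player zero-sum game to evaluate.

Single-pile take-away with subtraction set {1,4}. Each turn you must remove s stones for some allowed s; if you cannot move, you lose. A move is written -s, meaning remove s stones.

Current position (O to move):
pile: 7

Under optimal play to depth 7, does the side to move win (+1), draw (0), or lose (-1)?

value(7, O) = -1

[7] O move#1: -1:-1/6*, -4:-1/3
[6] X move#2: -1:+1/5*, -4:+1/2
[5] O move#3: -1:-1/4*, -4:-1/1
[4] X move#4: -1:-1/3, -4:+1/0*
[0] end (terminal -1, O#5); searched 7 to 7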